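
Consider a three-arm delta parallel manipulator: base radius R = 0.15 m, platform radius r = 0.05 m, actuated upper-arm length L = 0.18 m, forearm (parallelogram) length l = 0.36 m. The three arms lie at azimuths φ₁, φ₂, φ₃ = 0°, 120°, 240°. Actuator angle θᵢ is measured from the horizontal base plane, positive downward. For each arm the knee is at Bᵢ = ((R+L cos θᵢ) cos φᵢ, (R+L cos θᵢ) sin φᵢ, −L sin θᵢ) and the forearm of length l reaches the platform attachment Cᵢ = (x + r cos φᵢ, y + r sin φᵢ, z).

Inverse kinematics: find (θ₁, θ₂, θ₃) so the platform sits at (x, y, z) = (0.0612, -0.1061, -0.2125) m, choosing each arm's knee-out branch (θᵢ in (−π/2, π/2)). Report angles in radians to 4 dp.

rotate P by −φ1: (0.0612, -0.1061, -0.2125)
  A cos θ + B sin θ = C:  0.0388·cos θ + -0.2125·sin θ = 0.1091
  γ=atan2(-0.2125,0.0388)=-1.3902;  ψ=arccos(0.5051)=1.0413;  θ1=γ+ψ≈-0.3489
rotate P by −φ2: (-0.1225, 0.0000, -0.2125)
  A=0.2225, B=-0.2125, C=(l²−L²−A²−y'²−z²)/(2L)=0.0071
  √(A²+B²)=0.3077;  θ2 = -0.7624+1.5478 ≈ 0.7854
arm 3 (φ=240.0°): x'=0.0613, y'=0.1061
  A cos θ + B sin θ = C:  0.0387·cos θ + -0.2125·sin θ = 0.1092
  γ=atan2(-0.2125,0.0387)=-1.3906;  ψ=arccos(0.5054)=1.0410;  θ3=γ+ψ≈-0.3496

θ₁ = -0.3489, θ₂ = 0.7854, θ₃ = -0.3496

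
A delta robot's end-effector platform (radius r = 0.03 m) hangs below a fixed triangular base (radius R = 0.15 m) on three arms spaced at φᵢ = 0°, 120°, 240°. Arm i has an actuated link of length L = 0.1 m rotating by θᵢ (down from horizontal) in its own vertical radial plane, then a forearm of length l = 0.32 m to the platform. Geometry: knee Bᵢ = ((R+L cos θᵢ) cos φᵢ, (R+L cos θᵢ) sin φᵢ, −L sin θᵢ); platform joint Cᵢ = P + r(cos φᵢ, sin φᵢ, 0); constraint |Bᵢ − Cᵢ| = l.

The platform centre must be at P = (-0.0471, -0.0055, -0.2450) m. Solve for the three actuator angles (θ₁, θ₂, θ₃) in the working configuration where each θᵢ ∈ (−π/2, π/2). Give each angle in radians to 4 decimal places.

θ₁ = 0.5239, θ₂ = 0.0002, θ₃ = -0.0869

arm 1 (φ=0.0°): x'=-0.0471, y'=-0.0055
  e−x'=0.1671;  (l²−L²−(e−x')²−y'²−z²)/2L = 0.0221
  θ1 = atan2(B,A) + arccos(C/0.2966) = 0.5239
rotate P by −φ2: (0.0188, 0.0435, -0.2450)
  A cos θ + B sin θ = C:  0.1012·cos θ + -0.2450·sin θ = 0.1012
  θ2 = atan2(B,A) + arccos(C/0.2651) = 0.0002
φ3=240.0° → target in arm frame (0.0283, -0.0380)
  A=0.0917, B=-0.2450, C=(l²−L²−A²−y'²−z²)/(2L)=0.1126
  √(A²+B²)=0.2616;  θ3 = -1.2127+1.1258 ≈ -0.0869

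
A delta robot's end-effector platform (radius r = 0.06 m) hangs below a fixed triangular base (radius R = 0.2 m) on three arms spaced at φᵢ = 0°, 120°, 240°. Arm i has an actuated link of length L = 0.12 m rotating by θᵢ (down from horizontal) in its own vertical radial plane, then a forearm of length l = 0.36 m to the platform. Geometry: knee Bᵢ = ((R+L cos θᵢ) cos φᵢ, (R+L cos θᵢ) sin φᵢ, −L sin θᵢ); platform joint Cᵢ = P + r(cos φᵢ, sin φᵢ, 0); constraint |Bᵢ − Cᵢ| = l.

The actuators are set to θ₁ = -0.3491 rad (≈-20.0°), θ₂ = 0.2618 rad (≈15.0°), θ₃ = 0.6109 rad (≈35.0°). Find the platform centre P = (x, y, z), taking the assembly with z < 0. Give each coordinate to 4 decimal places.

O1 = (0.2528·cos0.0°, 0.2528·sin0.0°, 0.0410) = (0.2528, 0.0000, 0.0410)
O2 = (0.2559·cos120.0°, 0.2559·sin120.0°, -0.0311) = (-0.1280, 0.2216, -0.0311)
φ3=240.0°: virtual centre (-0.1191, -0.2064, -0.0688), radius l
subtract pairs → two planes through P
linear system: -0.7614x+0.4433y = 0.0009−-0.1442z; -0.7438x+-0.4127y = -0.0041−-0.2198z
det = 0.6440;  x = 0.0022+-0.2437z,  y = 0.0058+-0.0933z
sphere 1 gives Az²+Bz+C=0 with A=1.0681, B=0.0389, C=-0.0651;  B²−4AC=0.2797;  roots -0.2658, 0.2294;  negative root z = -0.2658
x = 0.0670, y = 0.0306

(0.0670, 0.0306, -0.2658)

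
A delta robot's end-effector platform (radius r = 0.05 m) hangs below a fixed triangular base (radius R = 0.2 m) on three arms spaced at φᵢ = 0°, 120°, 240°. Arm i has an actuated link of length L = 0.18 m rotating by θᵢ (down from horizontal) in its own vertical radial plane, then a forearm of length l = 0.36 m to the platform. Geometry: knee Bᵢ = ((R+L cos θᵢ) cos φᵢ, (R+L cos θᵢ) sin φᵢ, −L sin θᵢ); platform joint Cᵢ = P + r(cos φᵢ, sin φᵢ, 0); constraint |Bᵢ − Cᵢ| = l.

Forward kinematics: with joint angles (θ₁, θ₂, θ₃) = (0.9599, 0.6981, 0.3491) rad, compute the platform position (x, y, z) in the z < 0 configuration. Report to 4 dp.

φ1=0.0°: virtual centre (0.2532, 0.0000, -0.1474), radius l
O2 = (0.2879·cos120.0°, 0.2879·sin120.0°, -0.1157) = (-0.1439, 0.2493, -0.1157)
O3 = (0.3191·cos240.0°, 0.3191·sin240.0°, -0.0616) = (-0.1596, -0.2764, -0.0616)
|O₂|²−|O₁|² = 0.0104;  |O₃|²−|O₁|² = 0.0198
linear system: -0.7944x+0.4986y = 0.0104−0.0635z; -0.8256x+-0.5528y = 0.0198−0.1717z
Cramer: x(z) = -0.0183+0.1419z;  y(z) = -0.0084+0.0987z
sphere 1 gives Az²+Bz+C=0 with A=1.0299, B=0.2162, C=-0.0340;  B²−4AC=0.1869;  roots -0.3148, 0.1050;  negative root z = -0.3148
x = -0.0630, y = -0.0395

(-0.0630, -0.0395, -0.3148)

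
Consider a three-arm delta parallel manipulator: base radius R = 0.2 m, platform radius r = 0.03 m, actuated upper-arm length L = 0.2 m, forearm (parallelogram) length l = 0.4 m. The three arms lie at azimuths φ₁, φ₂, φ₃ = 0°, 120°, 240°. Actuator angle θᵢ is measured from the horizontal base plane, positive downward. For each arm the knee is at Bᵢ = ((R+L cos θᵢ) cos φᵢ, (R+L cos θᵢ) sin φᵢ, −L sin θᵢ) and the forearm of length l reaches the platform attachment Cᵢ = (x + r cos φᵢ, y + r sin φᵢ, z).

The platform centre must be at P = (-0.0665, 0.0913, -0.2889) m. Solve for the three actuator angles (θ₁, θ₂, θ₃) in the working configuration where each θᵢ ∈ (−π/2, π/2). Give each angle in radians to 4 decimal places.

arm 1 (φ=0.0°): x'=-0.0665, y'=0.0913
  A=0.2365, B=-0.2889, C=(l²−L²−A²−y'²−z²)/(2L)=-0.0693
  √(A²+B²)=0.3734;  θ1 = -0.8848+1.7576 ≈ 0.8728
φ2=120.0° → target in arm frame (0.1123, 0.0119)
  A cos θ + B sin θ = C:  0.0577·cos θ + -0.2889·sin θ = 0.0827
  √(A²+B²)=0.2946;  θ2 = -1.3737+1.2864 ≈ -0.0874
arm 3 (φ=240.0°): x'=-0.0458, y'=-0.1032
  e−x'=0.2158;  (l²−L²−(e−x')²−y'²−z²)/2L = -0.0517
  θ3 = atan2(B,A) + arccos(C/0.3606) = 0.7856

θ₁ = 0.8728, θ₂ = -0.0874, θ₃ = 0.7856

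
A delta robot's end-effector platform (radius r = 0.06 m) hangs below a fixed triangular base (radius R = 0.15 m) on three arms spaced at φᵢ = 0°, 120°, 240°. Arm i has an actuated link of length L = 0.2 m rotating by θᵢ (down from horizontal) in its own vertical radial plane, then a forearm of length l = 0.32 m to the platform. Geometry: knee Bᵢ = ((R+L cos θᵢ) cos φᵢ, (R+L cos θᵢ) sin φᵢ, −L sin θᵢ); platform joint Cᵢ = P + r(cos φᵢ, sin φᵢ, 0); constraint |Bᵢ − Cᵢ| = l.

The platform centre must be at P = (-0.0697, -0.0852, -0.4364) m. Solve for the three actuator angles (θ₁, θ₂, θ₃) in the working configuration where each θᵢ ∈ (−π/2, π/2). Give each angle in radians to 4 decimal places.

θ₁ = 1.3962, θ₂ = 1.3091, θ₃ = 0.7854

arm 1 (φ=0.0°): x'=-0.0697, y'=-0.0852
  A=0.1597, B=-0.4364, C=(l²−L²−A²−y'²−z²)/(2L)=-0.4020
  √(A²+B²)=0.4647;  θ1 = -1.2200+2.6162 ≈ 1.3962
φ2=120.0° → target in arm frame (-0.0389, 0.1030)
  A=0.1289, B=-0.4364, C=(l²−L²−A²−y'²−z²)/(2L)=-0.3882
  √(A²+B²)=0.4550;  θ2 = -1.2835+2.5926 ≈ 1.3091
arm 3 (φ=240.0°): x'=0.1086, y'=-0.0178
  A=-0.0186, B=-0.4364, C=(l²−L²−A²−y'²−z²)/(2L)=-0.3218
  θ3 = atan2(B,A) + arccos(C/0.4368) = 0.7854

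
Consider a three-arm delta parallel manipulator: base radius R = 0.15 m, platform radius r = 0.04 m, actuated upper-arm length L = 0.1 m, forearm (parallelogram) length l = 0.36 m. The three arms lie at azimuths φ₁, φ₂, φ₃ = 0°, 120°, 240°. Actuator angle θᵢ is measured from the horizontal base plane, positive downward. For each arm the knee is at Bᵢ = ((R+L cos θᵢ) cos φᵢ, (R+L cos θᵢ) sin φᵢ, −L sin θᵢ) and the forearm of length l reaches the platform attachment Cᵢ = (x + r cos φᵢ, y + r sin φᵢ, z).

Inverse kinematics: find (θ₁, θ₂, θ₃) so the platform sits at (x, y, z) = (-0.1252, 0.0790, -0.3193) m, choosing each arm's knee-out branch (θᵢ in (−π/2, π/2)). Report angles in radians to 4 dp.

θ₁ = 1.2216, θ₂ = -0.2616, θ₃ = 0.6108

arm 1 (φ=0.0°): x'=-0.1252, y'=0.0790
  e−x'=0.2352;  (l²−L²−(e−x')²−y'²−z²)/2L = -0.2196
  θ1 = atan2(B,A) + arccos(C/0.3966) = 1.2216
arm 2 (φ=120.0°): x'=0.1310, y'=0.0689
  A=-0.0210, B=-0.3193, C=(l²−L²−A²−y'²−z²)/(2L)=0.0623
  θ2 = atan2(B,A) + arccos(C/0.3200) = -0.2616
arm 3 (φ=240.0°): x'=-0.0058, y'=-0.1479
  A cos θ + B sin θ = C:  0.1158·cos θ + -0.3193·sin θ = -0.0882
  θ3 = atan2(B,A) + arccos(C/0.3397) = 0.6108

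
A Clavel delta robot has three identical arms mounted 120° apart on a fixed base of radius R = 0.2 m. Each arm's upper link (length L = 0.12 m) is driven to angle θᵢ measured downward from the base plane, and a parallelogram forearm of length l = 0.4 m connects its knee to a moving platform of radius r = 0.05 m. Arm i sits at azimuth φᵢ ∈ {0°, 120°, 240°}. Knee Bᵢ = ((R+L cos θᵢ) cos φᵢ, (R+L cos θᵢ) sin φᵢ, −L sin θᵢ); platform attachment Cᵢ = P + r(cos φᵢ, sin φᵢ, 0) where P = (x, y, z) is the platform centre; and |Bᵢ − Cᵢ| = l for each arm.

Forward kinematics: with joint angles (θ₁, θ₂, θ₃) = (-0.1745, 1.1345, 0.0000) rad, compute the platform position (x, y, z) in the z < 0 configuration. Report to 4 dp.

(0.0830, -0.1164, -0.3141)

arm 1 at φ=0.0°: ρ1 = 0.2682;  O1 = (0.2682, 0.0000, 0.0208)
arm 2 at φ=120.0°: ρ2 = 0.2007;  O2 = (-0.1004, 0.1738, -0.1088)
O3 = (0.2700·cos240.0°, 0.2700·sin240.0°, 0.0000) = (-0.1350, -0.2338, 0.0000)
eliminate P² terms by subtracting sphere 1 from 2 and 3
[-0.7371 0.3476 -0.2592]·P = -0.0202;  [-0.8064 -0.4677 -0.0417]·P = 0.0005
Cramer: x(z) = 0.0148-0.2171z;  y(z) = -0.0268+0.2852z
into |P−O₁|² = l²: 1.1285z² + 0.0531z + -0.0947 = 0;  Δ = 0.4302;  z = -0.3141 or 0.2671 → z<0 root = -0.3141
x = 0.0830, y = -0.1164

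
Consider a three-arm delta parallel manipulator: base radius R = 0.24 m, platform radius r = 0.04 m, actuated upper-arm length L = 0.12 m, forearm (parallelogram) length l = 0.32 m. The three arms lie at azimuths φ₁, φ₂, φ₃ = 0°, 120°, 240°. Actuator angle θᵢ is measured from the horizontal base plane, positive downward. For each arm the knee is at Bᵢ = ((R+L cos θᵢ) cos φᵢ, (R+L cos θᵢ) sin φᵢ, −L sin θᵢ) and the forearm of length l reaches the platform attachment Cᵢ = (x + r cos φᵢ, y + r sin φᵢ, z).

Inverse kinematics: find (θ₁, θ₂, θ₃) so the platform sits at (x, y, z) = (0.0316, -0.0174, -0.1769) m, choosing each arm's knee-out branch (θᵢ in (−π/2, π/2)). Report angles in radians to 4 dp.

θ₁ = 0.2619, θ₂ = 0.8732, θ₃ = 0.6108

arm 1 (φ=0.0°): x'=0.0316, y'=-0.0174
  A cos θ + B sin θ = C:  0.1684·cos θ + -0.1769·sin θ = 0.1169
  θ1 = atan2(B,A) + arccos(C/0.2442) = 0.2619
arm 2 (φ=120.0°): x'=-0.0309, y'=-0.0187
  e−x'=0.2309;  (l²−L²−(e−x')²−y'²−z²)/2L = 0.0127
  √(A²+B²)=0.2909;  θ2 = -0.6538+1.5270 ≈ 0.8732
rotate P by −φ3: (-0.0007, 0.0361, -0.1769)
  e−x'=0.2007;  (l²−L²−(e−x')²−y'²−z²)/2L = 0.0630
  θ3 = atan2(B,A) + arccos(C/0.2676) = 0.6108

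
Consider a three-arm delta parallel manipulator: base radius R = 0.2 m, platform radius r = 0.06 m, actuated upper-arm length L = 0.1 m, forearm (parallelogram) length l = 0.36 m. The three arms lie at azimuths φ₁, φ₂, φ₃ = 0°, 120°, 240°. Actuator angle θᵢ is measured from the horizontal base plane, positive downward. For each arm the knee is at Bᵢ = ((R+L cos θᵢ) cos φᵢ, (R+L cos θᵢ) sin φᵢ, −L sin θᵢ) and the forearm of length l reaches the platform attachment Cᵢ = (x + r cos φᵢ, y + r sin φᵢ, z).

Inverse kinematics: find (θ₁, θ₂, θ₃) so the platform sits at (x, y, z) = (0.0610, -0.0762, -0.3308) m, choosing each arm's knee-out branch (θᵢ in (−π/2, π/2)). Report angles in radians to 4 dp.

φ1=0.0° → target in arm frame (0.0610, -0.0762)
  A=0.0790, B=-0.3308, C=(l²−L²−A²−y'²−z²)/(2L)=-0.0094
  √(A²+B²)=0.3401;  θ1 = -1.3364+1.5984 ≈ 0.2620
arm 2 (φ=120.0°): x'=-0.0965, y'=-0.0147
  e−x'=0.2365;  (l²−L²−(e−x')²−y'²−z²)/2L = -0.2299
  γ=atan2(-0.3308,0.2365)=-0.9501;  ψ=arccos(-0.5653)=2.1716;  θ2=γ+ψ≈1.2214
rotate P by −φ3: (0.0355, 0.0909, -0.3308)
  A=0.1045, B=-0.3308, C=(l²−L²−A²−y'²−z²)/(2L)=-0.0451
  γ=atan2(-0.3308,0.1045)=-1.2648;  ψ=arccos(-0.1300)=1.7011;  θ3=γ+ψ≈0.4364

θ₁ = 0.2620, θ₂ = 1.2214, θ₃ = 0.4364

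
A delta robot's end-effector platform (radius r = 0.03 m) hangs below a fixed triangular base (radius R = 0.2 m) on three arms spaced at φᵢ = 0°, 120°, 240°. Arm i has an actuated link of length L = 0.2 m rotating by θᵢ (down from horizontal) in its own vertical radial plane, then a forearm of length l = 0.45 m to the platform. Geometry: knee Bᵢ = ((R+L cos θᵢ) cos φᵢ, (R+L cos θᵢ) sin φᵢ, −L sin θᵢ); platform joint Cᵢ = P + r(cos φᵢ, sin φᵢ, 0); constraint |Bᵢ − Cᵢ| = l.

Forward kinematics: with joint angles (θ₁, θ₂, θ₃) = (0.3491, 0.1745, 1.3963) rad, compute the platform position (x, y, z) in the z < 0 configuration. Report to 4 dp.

(0.0866, 0.1918, -0.3719)

arm 1 at φ=0.0°: e+L cos θ1 = 0.3579;  centre 1 = (0.3579, 0.0000, -0.0684)
arm 2 at φ=120.0°: e+L cos θ2 = 0.3670;  centre 2 = (-0.1835, 0.3178, -0.0347)
arm 3 at φ=240.0°: e+L cos θ3 = 0.2047;  centre 3 = (-0.1024, -0.1773, -0.1970)
eliminate P² terms by subtracting sphere 1 from 2 and 3
[-1.0828 0.6356 0.0674]·P = 0.0031;  [-0.9206 -0.3546 -0.2571]·P = -0.0521
Cramer: x(z) = 0.0330-0.1440z;  y(z) = 0.0611-0.3513z
into |P−centre ₁|² = l²: 1.1441z² + 0.1874z + -0.0885 = 0;  Δ = 0.4403;  z = -0.3719 or 0.2081 → z<0 root = -0.3719
x = 0.0866, y = 0.1918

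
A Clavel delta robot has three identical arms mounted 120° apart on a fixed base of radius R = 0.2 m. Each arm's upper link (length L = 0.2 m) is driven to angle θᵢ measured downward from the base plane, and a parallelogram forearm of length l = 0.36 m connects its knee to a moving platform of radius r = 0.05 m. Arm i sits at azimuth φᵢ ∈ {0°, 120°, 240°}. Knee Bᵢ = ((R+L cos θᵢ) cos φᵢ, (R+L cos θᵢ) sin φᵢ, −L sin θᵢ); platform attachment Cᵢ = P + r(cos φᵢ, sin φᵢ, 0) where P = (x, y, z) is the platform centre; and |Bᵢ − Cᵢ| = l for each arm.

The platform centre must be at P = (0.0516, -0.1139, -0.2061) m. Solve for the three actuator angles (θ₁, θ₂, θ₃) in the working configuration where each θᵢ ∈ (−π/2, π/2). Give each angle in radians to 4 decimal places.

rotate P by −φ1: (0.0516, -0.1139, -0.2061)
  A=0.0984, B=-0.2061, C=(l²−L²−A²−y'²−z²)/(2L)=0.0612
  √(A²+B²)=0.2284;  θ1 = -1.1254+1.2997 ≈ 0.1743
arm 2 (φ=120.0°): x'=-0.1244, y'=0.0123
  A=0.2744, B=-0.2061, C=(l²−L²−A²−y'²−z²)/(2L)=-0.0709
  γ=atan2(-0.2061,0.2744)=-0.6441;  ψ=arccos(-0.2065)=1.7788;  θ2=γ+ψ≈1.1346
φ3=240.0° → target in arm frame (0.0728, 0.1016)
  e−x'=0.0772;  (l²−L²−(e−x')²−y'²−z²)/2L = 0.0771
  θ3 = atan2(B,A) + arccos(C/0.2201) = 0.0003

θ₁ = 0.1743, θ₂ = 1.1346, θ₃ = 0.0003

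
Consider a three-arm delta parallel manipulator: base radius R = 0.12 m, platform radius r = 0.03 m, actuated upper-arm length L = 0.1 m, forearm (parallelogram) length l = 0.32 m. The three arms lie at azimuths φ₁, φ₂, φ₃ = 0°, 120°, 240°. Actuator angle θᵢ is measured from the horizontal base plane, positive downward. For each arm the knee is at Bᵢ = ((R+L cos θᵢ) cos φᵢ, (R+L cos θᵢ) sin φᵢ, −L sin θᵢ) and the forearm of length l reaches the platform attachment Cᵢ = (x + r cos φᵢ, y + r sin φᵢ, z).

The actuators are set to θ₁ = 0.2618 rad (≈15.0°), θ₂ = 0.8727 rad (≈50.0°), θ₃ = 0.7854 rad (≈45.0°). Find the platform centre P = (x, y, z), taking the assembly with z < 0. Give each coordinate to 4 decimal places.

(0.0681, -0.0099, -0.3230)

arm 1 at φ=0.0°: ρ1 = 0.1866;  O1 = (0.1866, 0.0000, -0.0259)
arm 2 at φ=120.0°: ρ2 = 0.1543;  O2 = (-0.0771, 0.1336, -0.0766)
arm 3 at φ=240.0°: ρ3 = 0.1607;  O3 = (-0.0804, -0.1392, -0.0707)
subtract pairs → two planes through P
[-0.5275 0.2672 -0.1014]·P = -0.0058;  [-0.5339 -0.2784 -0.0897]·P = -0.0047
Cramer: x(z) = 0.0099-0.1803z;  y(z) = -0.0022+0.0237z
sphere 1 gives Az²+Bz+C=0 with A=1.0331, B=0.1154, C=-0.0705;  B²−4AC=0.3046;  roots -0.3230, 0.2113;  negative root z = -0.3230
x = 0.0681, y = -0.0099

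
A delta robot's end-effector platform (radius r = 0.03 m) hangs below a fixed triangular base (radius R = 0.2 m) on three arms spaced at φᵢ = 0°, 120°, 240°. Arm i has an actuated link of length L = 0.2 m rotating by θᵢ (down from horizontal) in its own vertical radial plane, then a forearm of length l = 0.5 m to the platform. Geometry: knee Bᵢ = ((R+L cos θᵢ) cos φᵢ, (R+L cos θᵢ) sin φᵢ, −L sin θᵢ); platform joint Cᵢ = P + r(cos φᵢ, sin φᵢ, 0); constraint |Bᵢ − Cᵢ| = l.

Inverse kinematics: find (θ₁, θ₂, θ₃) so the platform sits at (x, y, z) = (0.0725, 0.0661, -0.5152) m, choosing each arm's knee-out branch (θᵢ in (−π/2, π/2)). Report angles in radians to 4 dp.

θ₁ = 0.5238, θ₂ = 0.6982, θ₃ = 1.0471

rotate P by −φ1: (0.0725, 0.0661, -0.5152)
  e−x'=0.0975;  (l²−L²−(e−x')²−y'²−z²)/2L = -0.1733
  γ=atan2(-0.5152,0.0975)=-1.3838;  ψ=arccos(-0.3304)=1.9076;  θ1=γ+ψ≈0.5238
rotate P by −φ2: (0.0210, -0.0958, -0.5152)
  e−x'=0.1490;  (l²−L²−(e−x')²−y'²−z²)/2L = -0.2170
  γ=atan2(-0.5152,0.1490)=-1.2893;  ψ=arccos(-0.4047)=1.9874;  θ2=γ+ψ≈0.6982
arm 3 (φ=240.0°): x'=-0.0935, y'=0.0297
  e−x'=0.2635;  (l²−L²−(e−x')²−y'²−z²)/2L = -0.3144
  √(A²+B²)=0.5787;  θ3 = -1.0980+2.1451 ≈ 1.0471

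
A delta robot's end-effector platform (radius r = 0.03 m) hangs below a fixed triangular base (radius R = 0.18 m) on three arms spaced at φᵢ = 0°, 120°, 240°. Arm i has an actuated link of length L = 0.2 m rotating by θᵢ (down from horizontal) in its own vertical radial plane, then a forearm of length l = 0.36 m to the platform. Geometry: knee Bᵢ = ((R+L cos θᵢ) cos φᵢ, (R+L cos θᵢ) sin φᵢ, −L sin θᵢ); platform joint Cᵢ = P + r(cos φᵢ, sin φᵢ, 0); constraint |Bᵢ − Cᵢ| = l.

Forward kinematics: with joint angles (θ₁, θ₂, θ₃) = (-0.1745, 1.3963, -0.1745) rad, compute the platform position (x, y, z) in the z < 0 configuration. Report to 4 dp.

(0.0869, -0.1504, -0.1636)

O1 = (0.3470·cos0.0°, 0.3470·sin0.0°, 0.0347) = (0.3470, 0.0000, 0.0347)
O2 = (0.1847·cos120.0°, 0.1847·sin120.0°, -0.1970) = (-0.0924, 0.1600, -0.1970)
O3 = (0.3470·cos240.0°, 0.3470·sin240.0°, 0.0347) = (-0.1735, -0.3005, 0.0347)
eliminate P² terms by subtracting sphere 1 from 2 and 3
[-0.8786 0.3199 -0.4634]·P = -0.0487;  [-1.0409 -0.6010 0.0000]·P = 0.0000
Cramer: x(z) = 0.0340-0.3234z;  y(z) = -0.0588+0.5601z
sphere 1 gives Az²+Bz+C=0 with A=1.4183, B=0.0671, C=-0.0270;  B²−4AC=0.1575;  roots -0.1636, 0.1163;  negative root z = -0.1636
x = 0.0869, y = -0.1504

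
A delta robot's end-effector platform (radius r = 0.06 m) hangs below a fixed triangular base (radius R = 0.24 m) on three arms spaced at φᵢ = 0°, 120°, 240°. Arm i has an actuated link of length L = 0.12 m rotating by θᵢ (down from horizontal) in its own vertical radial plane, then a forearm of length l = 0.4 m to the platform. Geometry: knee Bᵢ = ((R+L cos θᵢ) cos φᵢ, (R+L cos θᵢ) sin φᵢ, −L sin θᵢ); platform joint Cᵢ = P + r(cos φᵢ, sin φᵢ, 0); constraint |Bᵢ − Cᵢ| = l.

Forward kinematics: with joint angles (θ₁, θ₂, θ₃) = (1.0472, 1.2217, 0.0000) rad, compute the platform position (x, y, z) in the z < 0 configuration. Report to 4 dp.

arm 1 at φ=0.0°: e+L cos θ1 = 0.2400;  S1 = (0.2400, 0.0000, -0.1039)
S2 = (0.2210·cos120.0°, 0.2210·sin120.0°, -0.1128) = (-0.1105, 0.1914, -0.1128)
arm 3 at φ=240.0°: e+L cos θ3 = 0.3000;  S3 = (-0.1500, -0.2598, 0.0000)
|S₂|²−|S₁|² = -0.0068;  |S₃|²−|S₁|² = 0.0216
[-0.7010 0.3829 -0.0177]·P = -0.0068;  [-0.7800 -0.5196 0.2078]·P = 0.0216
Cramer: x(z) = -0.0071+0.1062z;  y(z) = -0.0309+0.2406z
quadratic in z: (1.0692)z²+(0.1405)z+(-0.0872)=0, √Δ=0.6265 → z ∈ {-0.3587, 0.2273}; z = -0.3587 (taking z<0)
x = -0.0452, y = -0.1172

(-0.0452, -0.1172, -0.3587)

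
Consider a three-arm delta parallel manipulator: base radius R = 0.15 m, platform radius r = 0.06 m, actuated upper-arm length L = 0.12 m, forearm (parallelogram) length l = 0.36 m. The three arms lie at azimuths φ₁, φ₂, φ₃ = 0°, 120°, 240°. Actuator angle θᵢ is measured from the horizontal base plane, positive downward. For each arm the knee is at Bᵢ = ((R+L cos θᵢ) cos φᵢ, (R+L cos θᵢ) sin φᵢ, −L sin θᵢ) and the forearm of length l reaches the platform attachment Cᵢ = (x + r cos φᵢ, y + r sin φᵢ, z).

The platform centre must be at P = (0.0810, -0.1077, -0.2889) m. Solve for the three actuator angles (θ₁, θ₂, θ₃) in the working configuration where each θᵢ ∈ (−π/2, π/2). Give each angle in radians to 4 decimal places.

θ₁ = -0.2622, θ₂ = 0.8728, θ₃ = -0.0877

arm 1 (φ=0.0°): x'=0.0810, y'=-0.1077
  e−x'=0.0090;  (l²−L²−(e−x')²−y'²−z²)/2L = 0.0836
  θ1 = atan2(B,A) + arccos(C/0.2890) = -0.2622
arm 2 (φ=120.0°): x'=-0.1338, y'=-0.0163
  A=0.2238, B=-0.2889, C=(l²−L²−A²−y'²−z²)/(2L)=-0.0775
  √(A²+B²)=0.3654;  θ2 = -0.9118+1.7845 ≈ 0.8728
rotate P by −φ3: (0.0528, 0.1240, -0.2889)
  A cos θ + B sin θ = C:  0.0372·cos θ + -0.2889·sin θ = 0.0624
  θ3 = atan2(B,A) + arccos(C/0.2913) = -0.0877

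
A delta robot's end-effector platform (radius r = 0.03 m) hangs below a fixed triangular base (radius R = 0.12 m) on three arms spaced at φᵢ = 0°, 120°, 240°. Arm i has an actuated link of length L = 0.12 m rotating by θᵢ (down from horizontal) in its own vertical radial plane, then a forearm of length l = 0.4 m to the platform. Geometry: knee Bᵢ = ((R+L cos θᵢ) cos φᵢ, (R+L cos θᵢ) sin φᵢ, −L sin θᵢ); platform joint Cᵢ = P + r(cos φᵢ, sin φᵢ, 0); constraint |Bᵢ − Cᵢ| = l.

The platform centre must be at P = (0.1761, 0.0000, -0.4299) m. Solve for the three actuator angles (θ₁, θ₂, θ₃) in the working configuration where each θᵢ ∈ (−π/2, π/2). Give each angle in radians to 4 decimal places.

θ₁ = 0.2614, θ₂ = 1.3960, θ₃ = 1.3960

arm 1 (φ=0.0°): x'=0.1761, y'=0.0000
  A cos θ + B sin θ = C:  -0.0861·cos θ + -0.4299·sin θ = -0.1943
  γ=atan2(-0.4299,-0.0861)=-1.7685;  ψ=arccos(-0.4431)=2.0299;  θ1=γ+ψ≈0.2614
φ2=120.0° → target in arm frame (-0.0880, -0.1525)
  A cos θ + B sin θ = C:  0.1780·cos θ + -0.4299·sin θ = -0.3924
  θ2 = atan2(B,A) + arccos(C/0.4653) = 1.3960
rotate P by −φ3: (-0.0881, 0.1525, -0.4299)
  A=0.1781, B=-0.4299, C=(l²−L²−A²−y'²−z²)/(2L)=-0.3924
  √(A²+B²)=0.4653;  θ3 = -1.1781+2.5742 ≈ 1.3960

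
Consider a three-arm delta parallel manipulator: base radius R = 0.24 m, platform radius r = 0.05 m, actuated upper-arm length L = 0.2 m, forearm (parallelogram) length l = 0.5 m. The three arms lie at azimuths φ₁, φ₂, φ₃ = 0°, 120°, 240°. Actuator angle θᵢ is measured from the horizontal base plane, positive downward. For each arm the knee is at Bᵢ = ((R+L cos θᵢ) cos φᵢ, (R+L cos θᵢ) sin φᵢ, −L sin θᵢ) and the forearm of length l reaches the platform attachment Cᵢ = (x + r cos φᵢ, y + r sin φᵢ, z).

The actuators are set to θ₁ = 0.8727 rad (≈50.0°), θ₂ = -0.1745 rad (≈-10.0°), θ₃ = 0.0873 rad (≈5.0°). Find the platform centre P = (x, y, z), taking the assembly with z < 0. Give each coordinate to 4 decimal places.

(-0.1380, 0.0272, -0.3553)

φ1=0.0°: virtual centre (0.3186, 0.0000, -0.1532), radius l
φ2=120.0°: virtual centre (-0.1935, 0.3351, 0.0347), radius l
arm 3 at φ=240.0°: ρ3 = 0.3892;  S3 = (-0.1946, -0.3371, -0.0174)
eliminate P² terms by subtracting sphere 1 from 2 and 3
linear system: -1.0241x+0.6702y = 0.0260−0.3759z; -1.0263x+-0.6742y = 0.0269−0.2716z
det = 1.3783;  x = -0.0258+0.3159z,  y = -0.0006+-0.0781z
sphere 1 gives Az²+Bz+C=0 with A=1.1059, B=0.0890, C=-0.1080;  B²−4AC=0.4855;  roots -0.3553, 0.2748;  negative root z = -0.3553
x = -0.1380, y = 0.0272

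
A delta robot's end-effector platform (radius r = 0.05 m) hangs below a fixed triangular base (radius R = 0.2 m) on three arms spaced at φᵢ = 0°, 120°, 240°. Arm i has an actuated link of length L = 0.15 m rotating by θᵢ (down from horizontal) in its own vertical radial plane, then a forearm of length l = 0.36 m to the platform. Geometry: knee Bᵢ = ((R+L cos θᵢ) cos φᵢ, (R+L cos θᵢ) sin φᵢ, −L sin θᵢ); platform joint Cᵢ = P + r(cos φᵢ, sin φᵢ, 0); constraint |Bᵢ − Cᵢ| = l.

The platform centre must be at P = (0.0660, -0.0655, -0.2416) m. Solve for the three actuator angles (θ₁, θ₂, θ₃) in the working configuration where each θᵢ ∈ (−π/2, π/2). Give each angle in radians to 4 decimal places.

arm 1 (φ=0.0°): x'=0.0660, y'=-0.0655
  e−x'=0.0840;  (l²−L²−(e−x')²−y'²−z²)/2L = 0.1246
  θ1 = atan2(B,A) + arccos(C/0.2558) = -0.1742
rotate P by −φ2: (-0.0897, -0.0244, -0.2416)
  A cos θ + B sin θ = C:  0.2397·cos θ + -0.2416·sin θ = -0.0311
  θ2 = atan2(B,A) + arccos(C/0.3404) = 0.8730
φ3=240.0° → target in arm frame (0.0237, 0.0899)
  e−x'=0.1263;  (l²−L²−(e−x')²−y'²−z²)/2L = 0.0823
  θ3 = atan2(B,A) + arccos(C/0.2726) = 0.1748

θ₁ = -0.1742, θ₂ = 0.8730, θ₃ = 0.1748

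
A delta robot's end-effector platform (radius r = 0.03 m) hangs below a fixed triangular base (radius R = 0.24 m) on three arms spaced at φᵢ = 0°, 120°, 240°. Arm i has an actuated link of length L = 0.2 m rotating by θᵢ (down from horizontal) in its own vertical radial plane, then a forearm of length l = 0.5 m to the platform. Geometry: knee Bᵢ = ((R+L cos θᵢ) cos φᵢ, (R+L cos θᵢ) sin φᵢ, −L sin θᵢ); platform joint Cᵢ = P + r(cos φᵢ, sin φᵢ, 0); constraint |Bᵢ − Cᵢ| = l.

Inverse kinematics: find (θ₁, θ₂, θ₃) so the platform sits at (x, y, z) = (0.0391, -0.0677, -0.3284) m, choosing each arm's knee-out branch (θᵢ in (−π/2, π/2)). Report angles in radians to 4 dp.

arm 1 (φ=0.0°): x'=0.0391, y'=-0.0677
  A=0.1709, B=-0.3284, C=(l²−L²−A²−y'²−z²)/(2L)=0.1709
  γ=atan2(-0.3284,0.1709)=-1.0910;  ψ=arccos(0.4617)=1.0909;  θ1=γ+ψ≈0.0000
arm 2 (φ=120.0°): x'=-0.0782, y'=0.0000
  A cos θ + B sin θ = C:  0.2882·cos θ + -0.3284·sin θ = 0.0478
  γ=atan2(-0.3284,0.2882)=-0.8505;  ψ=arccos(0.1093)=1.4613;  θ2=γ+ψ≈0.6107
arm 3 (φ=240.0°): x'=0.0391, y'=0.0677
  A cos θ + B sin θ = C:  0.1709·cos θ + -0.3284·sin θ = 0.1709
  θ3 = atan2(B,A) + arccos(C/0.3702) = 0.0001

θ₁ = 0.0000, θ₂ = 0.6107, θ₃ = 0.0001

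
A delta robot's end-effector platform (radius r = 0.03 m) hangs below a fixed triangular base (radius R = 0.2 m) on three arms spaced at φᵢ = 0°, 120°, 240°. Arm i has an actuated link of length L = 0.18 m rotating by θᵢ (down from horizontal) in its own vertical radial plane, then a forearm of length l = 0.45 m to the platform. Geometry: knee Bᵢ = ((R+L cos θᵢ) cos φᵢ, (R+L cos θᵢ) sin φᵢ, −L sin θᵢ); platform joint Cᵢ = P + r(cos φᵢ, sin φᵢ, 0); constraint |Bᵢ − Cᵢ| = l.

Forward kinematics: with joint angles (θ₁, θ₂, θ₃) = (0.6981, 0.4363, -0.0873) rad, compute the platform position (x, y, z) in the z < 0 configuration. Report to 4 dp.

(-0.0732, -0.0577, -0.3480)

arm 1 at φ=0.0°: e+L cos θ1 = 0.3079;  centre 1 = (0.3079, 0.0000, -0.1157)
centre 2 = (0.3331·cos120.0°, 0.3331·sin120.0°, -0.0761) = (-0.1666, 0.2885, -0.0761)
centre 3 = (0.3493·cos240.0°, 0.3493·sin240.0°, 0.0157) = (-0.1747, -0.3025, 0.0157)
subtract pairs → two planes through P
linear system: -0.9489x+0.5770y = 0.0086−0.0793z; -0.9651x+-0.6050y = 0.0141−0.2628z
Cramer: x(z) = -0.0118+0.1765z;  y(z) = -0.0045+0.1528z
into |P−centre ₁|² = l²: 1.0545z² + 0.1172z + -0.0869 = 0;  Δ = 0.3803;  z = -0.3480 or 0.2368 → z<0 root = -0.3480
x = -0.0732, y = -0.0577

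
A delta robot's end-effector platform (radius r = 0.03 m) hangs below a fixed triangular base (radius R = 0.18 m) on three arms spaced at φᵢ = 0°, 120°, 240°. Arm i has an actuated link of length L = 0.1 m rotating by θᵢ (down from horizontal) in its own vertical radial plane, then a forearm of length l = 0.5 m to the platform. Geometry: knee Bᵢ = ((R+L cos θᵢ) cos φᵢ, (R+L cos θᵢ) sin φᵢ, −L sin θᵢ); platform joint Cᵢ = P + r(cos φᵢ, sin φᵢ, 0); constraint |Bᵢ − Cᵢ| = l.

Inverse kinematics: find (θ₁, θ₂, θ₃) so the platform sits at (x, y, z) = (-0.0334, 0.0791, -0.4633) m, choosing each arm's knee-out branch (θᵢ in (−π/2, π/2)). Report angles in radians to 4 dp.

arm 1 (φ=0.0°): x'=-0.0334, y'=0.0791
  A=0.1834, B=-0.4633, C=(l²−L²−A²−y'²−z²)/(2L)=-0.0727
  γ=atan2(-0.4633,0.1834)=-1.1939;  ψ=arccos(-0.1459)=1.7172;  θ1=γ+ψ≈0.5233
arm 2 (φ=120.0°): x'=0.0852, y'=-0.0106
  e−x'=0.0648;  (l²−L²−(e−x')²−y'²−z²)/2L = 0.1052
  θ2 = atan2(B,A) + arccos(C/0.4678) = -0.0879
arm 3 (φ=240.0°): x'=-0.0518, y'=-0.0685
  A cos θ + B sin θ = C:  0.2018·cos θ + -0.4633·sin θ = -0.1003
  √(A²+B²)=0.5053;  θ3 = -1.1600+1.7706 ≈ 0.6106

θ₁ = 0.5233, θ₂ = -0.0879, θ₃ = 0.6106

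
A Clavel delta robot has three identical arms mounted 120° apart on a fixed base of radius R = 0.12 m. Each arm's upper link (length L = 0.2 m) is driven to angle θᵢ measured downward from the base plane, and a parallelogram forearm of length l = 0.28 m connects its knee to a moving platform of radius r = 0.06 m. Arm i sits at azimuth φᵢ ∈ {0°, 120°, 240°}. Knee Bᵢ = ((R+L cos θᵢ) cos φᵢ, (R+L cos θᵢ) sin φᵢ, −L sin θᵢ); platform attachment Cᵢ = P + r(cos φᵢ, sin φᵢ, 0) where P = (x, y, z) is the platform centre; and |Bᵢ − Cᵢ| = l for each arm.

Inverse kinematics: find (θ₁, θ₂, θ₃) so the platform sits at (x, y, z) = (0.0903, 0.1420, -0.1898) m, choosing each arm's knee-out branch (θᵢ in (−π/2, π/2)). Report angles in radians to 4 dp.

rotate P by −φ1: (0.0903, 0.1420, -0.1898)
  A cos θ + B sin θ = C:  -0.0303·cos θ + -0.1898·sin θ = -0.0468
  γ=atan2(-0.1898,-0.0303)=-1.7291;  ψ=arccos(-0.2433)=1.8166;  θ1=γ+ψ≈0.0875
rotate P by −φ2: (0.0778, -0.1492, -0.1898)
  A cos θ + B sin θ = C:  -0.0178·cos θ + -0.1898·sin θ = -0.0505
  √(A²+B²)=0.1906;  θ2 = -1.6644+1.8389 ≈ 0.1745
φ3=240.0° → target in arm frame (-0.1681, 0.0072)
  A=0.2281, B=-0.1898, C=(l²−L²−A²−y'²−z²)/(2L)=-0.1243
  θ3 = atan2(B,A) + arccos(C/0.2968) = 1.3090

θ₁ = 0.0875, θ₂ = 0.1745, θ₃ = 1.3090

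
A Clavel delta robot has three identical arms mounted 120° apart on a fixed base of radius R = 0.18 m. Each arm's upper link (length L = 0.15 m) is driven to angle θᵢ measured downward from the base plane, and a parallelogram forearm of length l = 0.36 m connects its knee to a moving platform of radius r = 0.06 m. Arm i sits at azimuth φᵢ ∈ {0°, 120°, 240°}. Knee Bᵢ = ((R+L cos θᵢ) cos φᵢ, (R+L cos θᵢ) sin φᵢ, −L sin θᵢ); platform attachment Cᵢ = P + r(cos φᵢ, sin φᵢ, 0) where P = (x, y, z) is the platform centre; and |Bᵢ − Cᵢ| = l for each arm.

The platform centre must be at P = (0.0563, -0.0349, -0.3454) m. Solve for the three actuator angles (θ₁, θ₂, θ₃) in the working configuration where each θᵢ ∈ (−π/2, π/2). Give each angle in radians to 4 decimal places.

arm 1 (φ=0.0°): x'=0.0563, y'=-0.0349
  A cos θ + B sin θ = C:  0.0637·cos θ + -0.3454·sin θ = -0.0583
  γ=atan2(-0.3454,0.0637)=-1.3884;  ψ=arccos(-0.1659)=1.7374;  θ1=γ+ψ≈0.3490
rotate P by −φ2: (-0.0584, -0.0313, -0.3454)
  A=0.1784, B=-0.3454, C=(l²−L²−A²−y'²−z²)/(2L)=-0.1500
  √(A²+B²)=0.3887;  θ2 = -1.0941+1.9669 ≈ 0.8728
φ3=240.0° → target in arm frame (0.0021, 0.0662)
  e−x'=0.1179;  (l²−L²−(e−x')²−y'²−z²)/2L = -0.1016
  √(A²+B²)=0.3650;  θ3 = -1.2418+1.8530 ≈ 0.6112

θ₁ = 0.3490, θ₂ = 0.8728, θ₃ = 0.6112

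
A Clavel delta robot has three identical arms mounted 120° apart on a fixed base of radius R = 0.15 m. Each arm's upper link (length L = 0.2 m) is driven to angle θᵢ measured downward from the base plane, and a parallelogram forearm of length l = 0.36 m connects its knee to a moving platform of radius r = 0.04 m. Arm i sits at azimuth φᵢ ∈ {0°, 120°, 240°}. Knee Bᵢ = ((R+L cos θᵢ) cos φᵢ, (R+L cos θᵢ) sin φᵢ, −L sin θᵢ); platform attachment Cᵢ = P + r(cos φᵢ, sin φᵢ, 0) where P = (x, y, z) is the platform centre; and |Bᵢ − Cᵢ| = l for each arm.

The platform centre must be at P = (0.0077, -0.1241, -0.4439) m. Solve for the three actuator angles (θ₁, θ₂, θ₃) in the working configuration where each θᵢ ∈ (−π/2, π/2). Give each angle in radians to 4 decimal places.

θ₁ = 1.0472, θ₂ = 1.3963, θ₃ = 0.6984

φ1=0.0° → target in arm frame (0.0077, -0.1241)
  A cos θ + B sin θ = C:  0.1023·cos θ + -0.4439·sin θ = -0.3333
  θ1 = atan2(B,A) + arccos(C/0.4555) = 1.0472
rotate P by −φ2: (-0.1113, 0.0554, -0.4439)
  A=0.2213, B=-0.4439, C=(l²−L²−A²−y'²−z²)/(2L)=-0.3987
  √(A²+B²)=0.4960;  θ2 = -1.1083+2.5046 ≈ 1.3963
arm 3 (φ=240.0°): x'=0.1036, y'=0.0687
  A=0.0064, B=-0.4439, C=(l²−L²−A²−y'²−z²)/(2L)=-0.2805
  √(A²+B²)=0.4439;  θ3 = -1.5564+2.2548 ≈ 0.6984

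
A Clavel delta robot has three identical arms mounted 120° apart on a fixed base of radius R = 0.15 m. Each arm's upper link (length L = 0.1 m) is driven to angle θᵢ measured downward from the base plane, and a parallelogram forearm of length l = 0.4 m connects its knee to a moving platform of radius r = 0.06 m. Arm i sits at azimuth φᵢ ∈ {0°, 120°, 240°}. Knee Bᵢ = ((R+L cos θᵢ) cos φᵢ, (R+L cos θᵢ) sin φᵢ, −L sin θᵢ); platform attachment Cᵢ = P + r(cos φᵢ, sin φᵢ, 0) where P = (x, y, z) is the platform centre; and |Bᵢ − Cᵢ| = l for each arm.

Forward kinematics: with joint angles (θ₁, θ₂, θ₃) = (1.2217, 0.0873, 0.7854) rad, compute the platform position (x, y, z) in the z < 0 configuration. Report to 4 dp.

O1 = (0.1242·cos0.0°, 0.1242·sin0.0°, -0.0940) = (0.1242, 0.0000, -0.0940)
arm 2 at φ=120.0°: e+L cos θ2 = 0.1896;  O2 = (-0.0948, 0.1642, -0.0087)
O3 = (0.1607·cos240.0°, 0.1607·sin240.0°, -0.0707) = (-0.0804, -0.1392, -0.0707)
subtract pairs → two planes through P
linear system: -0.4380x+0.3284y = 0.0118−0.1705z; -0.4091x+-0.2784y = 0.0066−0.0465z
Cramer: x(z) = -0.0212+0.2448z;  y(z) = 0.0076-0.1927z
quadratic in z: (1.0970)z²+(0.1138)z+(-0.1300)=0, √Δ=0.7637 → z ∈ {-0.4000, 0.2962}; z = -0.4000 (taking z<0)
x = -0.1191, y = 0.0846

(-0.1191, 0.0846, -0.4000)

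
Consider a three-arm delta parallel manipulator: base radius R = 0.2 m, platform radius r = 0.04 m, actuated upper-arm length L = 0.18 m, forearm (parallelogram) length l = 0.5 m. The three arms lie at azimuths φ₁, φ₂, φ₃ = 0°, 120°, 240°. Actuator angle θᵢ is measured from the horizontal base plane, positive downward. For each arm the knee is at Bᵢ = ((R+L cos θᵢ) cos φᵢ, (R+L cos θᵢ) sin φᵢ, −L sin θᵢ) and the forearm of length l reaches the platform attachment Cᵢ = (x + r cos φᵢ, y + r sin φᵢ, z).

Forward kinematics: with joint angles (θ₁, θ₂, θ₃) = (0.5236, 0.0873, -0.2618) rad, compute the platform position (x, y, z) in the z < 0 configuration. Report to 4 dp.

S1 = (0.3159·cos0.0°, 0.3159·sin0.0°, -0.0900) = (0.3159, 0.0000, -0.0900)
arm 2 at φ=120.0°: e+L cos θ2 = 0.3393;  S2 = (-0.1697, 0.2939, -0.0157)
S3 = (0.3339·cos240.0°, 0.3339·sin240.0°, 0.0466) = (-0.1669, -0.2891, 0.0466)
eliminate P² terms by subtracting sphere 1 from 2 and 3
[-0.9711 0.5877 0.1486]·P = 0.0075;  [-0.9656 -0.5783 0.2732]·P = 0.0058
det = 1.1291;  x = -0.0068+0.2183z,  y = 0.0015+0.1079z
into |P−S₁|² = l²: 1.0593z² + 0.0394z + -0.1377 = 0;  Δ = 0.5852;  z = -0.3797 or 0.3425 → z<0 root = -0.3797
x = -0.0897, y = -0.0395

(-0.0897, -0.0395, -0.3797)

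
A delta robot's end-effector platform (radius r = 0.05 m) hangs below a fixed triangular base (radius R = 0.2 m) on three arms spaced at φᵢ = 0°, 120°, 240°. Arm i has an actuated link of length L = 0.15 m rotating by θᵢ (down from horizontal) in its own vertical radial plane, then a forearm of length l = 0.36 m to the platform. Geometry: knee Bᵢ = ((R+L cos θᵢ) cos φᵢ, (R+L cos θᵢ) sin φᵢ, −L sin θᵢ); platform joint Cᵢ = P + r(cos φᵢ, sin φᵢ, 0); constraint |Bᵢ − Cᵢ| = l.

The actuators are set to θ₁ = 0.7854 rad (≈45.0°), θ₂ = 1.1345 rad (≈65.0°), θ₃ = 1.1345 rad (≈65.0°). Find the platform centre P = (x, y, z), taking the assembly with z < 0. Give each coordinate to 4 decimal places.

(0.0507, 0.0000, -0.4018)

arm 1 at φ=0.0°: e+L cos θ1 = 0.2561;  S1 = (0.2561, 0.0000, -0.1061)
arm 2 at φ=120.0°: e+L cos θ2 = 0.2134;  S2 = (-0.1067, 0.1848, -0.1359)
arm 3 at φ=240.0°: e+L cos θ3 = 0.2134;  S3 = (-0.1067, -0.1848, -0.1359)
eliminate P² terms by subtracting sphere 1 from 2 and 3
plane₁₂: -0.7255x+0.3696y+-0.0598z = -0.0128
det = 0.5363;  x = 0.0176+-0.0824z,  y = 0.0000+0.0000z
sphere 1 gives Az²+Bz+C=0 with A=1.0068, B=0.2514, C=-0.0615;  B²−4AC=0.3109;  roots -0.4018, 0.1521;  negative root z = -0.4018
x = 0.0507, y = 0.0000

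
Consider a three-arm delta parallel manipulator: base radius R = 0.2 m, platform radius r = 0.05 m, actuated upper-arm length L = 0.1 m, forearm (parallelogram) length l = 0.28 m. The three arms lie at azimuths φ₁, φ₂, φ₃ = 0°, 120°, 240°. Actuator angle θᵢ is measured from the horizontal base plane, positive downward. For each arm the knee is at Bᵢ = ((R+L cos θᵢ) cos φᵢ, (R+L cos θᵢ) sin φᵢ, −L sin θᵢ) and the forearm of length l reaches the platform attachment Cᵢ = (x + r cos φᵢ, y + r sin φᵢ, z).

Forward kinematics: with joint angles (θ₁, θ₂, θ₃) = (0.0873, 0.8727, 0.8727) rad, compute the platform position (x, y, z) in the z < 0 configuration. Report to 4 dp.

(0.0548, 0.0000, -0.2098)

S1 = (0.2496·cos0.0°, 0.2496·sin0.0°, -0.0087) = (0.2496, 0.0000, -0.0087)
φ2=120.0°: virtual centre (-0.1071, 0.1856, -0.0766), radius l
arm 3 at φ=240.0°: e+L cos θ3 = 0.2143;  S3 = (-0.1071, -0.1856, -0.0766)
|S₂|²−|S₁|² = -0.0106;  |S₃|²−|S₁|² = -0.0106
[-0.7135 0.3711 -0.1358]·P = -0.0106;  [-0.7135 -0.3711 -0.1358]·P = -0.0106
det = 0.5296;  x = 0.0149+-0.1903z,  y = 0.0000+0.0000z
quadratic in z: (1.0362)z²+(0.1068)z+(-0.0232)=0, √Δ=0.3280 → z ∈ {-0.2098, 0.1068}; z = -0.2098 (taking z<0)
x = 0.0548, y = 0.0000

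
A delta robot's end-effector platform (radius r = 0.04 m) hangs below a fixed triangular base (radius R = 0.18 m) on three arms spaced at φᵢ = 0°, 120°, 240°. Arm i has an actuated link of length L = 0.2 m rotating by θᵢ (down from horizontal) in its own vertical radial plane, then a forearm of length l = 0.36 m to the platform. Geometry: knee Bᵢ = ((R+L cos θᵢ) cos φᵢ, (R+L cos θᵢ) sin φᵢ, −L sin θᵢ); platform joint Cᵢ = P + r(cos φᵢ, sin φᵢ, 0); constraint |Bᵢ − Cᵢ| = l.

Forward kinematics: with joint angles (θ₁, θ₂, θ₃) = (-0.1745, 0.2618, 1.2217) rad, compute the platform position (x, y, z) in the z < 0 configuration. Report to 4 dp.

(0.1026, 0.1130, -0.2141)

arm 1 at φ=0.0°: (R−r)+L cos θ1 = 0.3370;  centre 1 = (0.3370, 0.0000, 0.0347)
centre 2 = (0.3332·cos120.0°, 0.3332·sin120.0°, -0.0518) = (-0.1666, 0.2885, -0.0518)
φ3=240.0°: virtual centre (-0.1042, -0.1805, -0.1879), radius l
subtract pairs → two planes through P
plane₁₂: -1.0071x+0.5771y+-0.1730z = -0.0011
det = 0.8727;  x = 0.0242+-0.3660z,  y = 0.0405+-0.3390z
sphere 1 gives Az²+Bz+C=0 with A=1.2489, B=0.1320, C=-0.0290;  B²−4AC=0.1621;  roots -0.2141, 0.1083;  negative root z = -0.2141
x = 0.1026, y = 0.1130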